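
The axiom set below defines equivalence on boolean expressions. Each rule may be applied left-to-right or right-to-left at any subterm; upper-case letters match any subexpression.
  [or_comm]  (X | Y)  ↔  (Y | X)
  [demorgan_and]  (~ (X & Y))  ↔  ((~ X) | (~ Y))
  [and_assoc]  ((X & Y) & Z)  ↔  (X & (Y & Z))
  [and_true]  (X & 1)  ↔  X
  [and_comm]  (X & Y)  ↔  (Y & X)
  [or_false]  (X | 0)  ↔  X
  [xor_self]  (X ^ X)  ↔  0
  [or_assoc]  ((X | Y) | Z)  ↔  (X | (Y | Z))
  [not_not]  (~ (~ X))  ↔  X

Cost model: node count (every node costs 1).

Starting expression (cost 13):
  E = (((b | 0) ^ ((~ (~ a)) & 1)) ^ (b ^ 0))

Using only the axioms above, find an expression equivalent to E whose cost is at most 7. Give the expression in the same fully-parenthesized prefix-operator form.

((b ^ a) ^ (b ^ 0))   [cost 7]

(1) (~ (~ a))  =[not_not →]=  a    ⊢ (((b | 0) ^ (a & 1)) ^ (b ^ 0))
(2) (a & 1)  =[and_true →]=  a    ⊢ (((b | 0) ^ a) ^ (b ^ 0))
(3) (b | 0)  =[or_false →]=  b    ⊢ cost 7, within 7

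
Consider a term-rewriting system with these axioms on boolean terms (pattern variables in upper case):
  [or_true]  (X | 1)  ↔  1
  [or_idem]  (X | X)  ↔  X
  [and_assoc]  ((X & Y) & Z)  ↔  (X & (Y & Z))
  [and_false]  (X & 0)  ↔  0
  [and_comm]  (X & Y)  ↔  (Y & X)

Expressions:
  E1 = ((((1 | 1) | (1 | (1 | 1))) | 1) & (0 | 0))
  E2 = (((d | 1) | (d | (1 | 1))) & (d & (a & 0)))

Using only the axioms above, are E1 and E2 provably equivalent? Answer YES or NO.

YES

1. [or_true →] (1 | 1)  →  1;  E1 = ((((1 | 1) | (1 | 1)) | 1) & (0 | 0))
2. [or_idem →] ((1 | 1) | (1 | 1))  →  (1 | 1);  E1 = (((1 | 1) | 1) & (0 | 0))
3. [or_idem →] (1 | 1)  →  1;  E1 = ((1 | 1) & (0 | 0))
4. [or_idem →] (1 | 1)  →  1;  E1 = (1 & (0 | 0))
5. [or_idem →] (0 | 0)  →  0;  E1 = (1 & 0)
6. [or_true ←] 1  →  (d | 1);  E1 = ((d | 1) & 0)
7. [or_idem ←] (d | 1)  →  ((d | 1) | (d | 1));  E1 = (((d | 1) | (d | 1)) & 0)
8. [and_false ←] 0  →  (d & 0);  E1 = (((d | 1) | (d | 1)) & (d & 0))
9. [and_false ←] 0  →  (a & 0);  E1 = (((d | 1) | (d | 1)) & (d & (a & 0)))
10. [or_idem ←] 1  →  (1 | 1);  this is E2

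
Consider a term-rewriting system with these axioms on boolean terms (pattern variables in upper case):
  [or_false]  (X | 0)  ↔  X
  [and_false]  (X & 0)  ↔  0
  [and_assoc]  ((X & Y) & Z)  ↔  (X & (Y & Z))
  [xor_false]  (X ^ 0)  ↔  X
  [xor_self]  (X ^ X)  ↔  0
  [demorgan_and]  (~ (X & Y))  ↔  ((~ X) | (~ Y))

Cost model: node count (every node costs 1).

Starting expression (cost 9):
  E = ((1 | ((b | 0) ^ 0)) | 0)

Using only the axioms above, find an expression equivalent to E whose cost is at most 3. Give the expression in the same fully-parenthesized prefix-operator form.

(1 | b)   [cost 3]

step 1: or_false (→) rewrites ((1 | ((b | 0) ^ 0)) | 0) into (1 | ((b | 0) ^ 0))
step 2: or_false (→) rewrites (b | 0) into b, now (1 | (b ^ 0))
step 3: xor_false (→) rewrites (b ^ 0) into b, reaching cost 3 (bound 3)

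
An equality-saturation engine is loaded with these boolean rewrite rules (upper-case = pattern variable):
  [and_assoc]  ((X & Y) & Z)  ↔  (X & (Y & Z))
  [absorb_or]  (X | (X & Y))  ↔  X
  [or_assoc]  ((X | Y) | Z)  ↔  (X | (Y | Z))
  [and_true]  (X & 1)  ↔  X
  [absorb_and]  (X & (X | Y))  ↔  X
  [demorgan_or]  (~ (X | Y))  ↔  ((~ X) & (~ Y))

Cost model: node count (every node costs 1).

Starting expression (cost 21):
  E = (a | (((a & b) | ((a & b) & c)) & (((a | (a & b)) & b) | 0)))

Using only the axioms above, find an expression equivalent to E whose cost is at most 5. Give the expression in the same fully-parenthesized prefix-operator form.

(1) (a | (a & b))  =[absorb_or →]=  a    ⊢ (a | (((a & b) | ((a & b) & c)) & ((a & b) | 0)))
(2) ((a & b) | ((a & b) & c))  =[absorb_or →]=  (a & b)    ⊢ (a | ((a & b) & ((a & b) | 0)))
(3) ((a & b) & ((a & b) | 0))  =[absorb_and →]=  (a & b)    ⊢ cost 5, within 5

(a | (a & b))   [cost 5]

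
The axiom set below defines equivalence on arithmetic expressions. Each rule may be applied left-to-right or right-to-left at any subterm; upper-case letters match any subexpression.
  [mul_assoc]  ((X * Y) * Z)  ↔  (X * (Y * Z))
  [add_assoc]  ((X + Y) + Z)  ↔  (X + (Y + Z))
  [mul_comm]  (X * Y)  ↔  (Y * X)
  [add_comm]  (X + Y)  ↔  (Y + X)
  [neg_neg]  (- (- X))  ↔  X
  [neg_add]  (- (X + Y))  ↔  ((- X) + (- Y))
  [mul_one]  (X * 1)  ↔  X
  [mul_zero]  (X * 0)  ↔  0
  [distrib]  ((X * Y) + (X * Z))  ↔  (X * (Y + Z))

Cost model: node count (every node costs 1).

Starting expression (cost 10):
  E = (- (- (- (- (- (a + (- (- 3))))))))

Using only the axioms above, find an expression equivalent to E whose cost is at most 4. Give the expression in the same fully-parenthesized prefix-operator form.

(- (a + 3))   [cost 4]

1. [neg_neg →] (- (- 3))  →  3;  E = (- (- (- (- (- (a + 3))))))
2. [neg_neg →] (- (- (- (a + 3))))  →  (- (a + 3));  E = (- (- (- (a + 3))))
3. [neg_neg →] (- (- (- (a + 3))))  →  (- (a + 3));  cost 4 ≤ 4, done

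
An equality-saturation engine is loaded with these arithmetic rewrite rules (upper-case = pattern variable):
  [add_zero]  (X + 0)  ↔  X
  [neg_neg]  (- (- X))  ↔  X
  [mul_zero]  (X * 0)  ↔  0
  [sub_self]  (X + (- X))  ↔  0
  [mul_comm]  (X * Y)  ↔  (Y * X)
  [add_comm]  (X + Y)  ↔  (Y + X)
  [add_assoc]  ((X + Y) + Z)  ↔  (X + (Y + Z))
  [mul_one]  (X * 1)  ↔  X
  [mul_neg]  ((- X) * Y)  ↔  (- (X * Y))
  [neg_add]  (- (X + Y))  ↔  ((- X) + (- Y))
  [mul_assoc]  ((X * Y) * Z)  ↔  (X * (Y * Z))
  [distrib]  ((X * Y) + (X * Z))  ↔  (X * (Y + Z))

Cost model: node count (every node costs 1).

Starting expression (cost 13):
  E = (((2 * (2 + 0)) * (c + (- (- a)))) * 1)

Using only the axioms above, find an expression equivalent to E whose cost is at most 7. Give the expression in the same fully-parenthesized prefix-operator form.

((2 * 2) * (c + a))   [cost 7]

1. [add_zero →] (2 + 0)  →  2;  E = (((2 * 2) * (c + (- (- a)))) * 1)
2. [mul_one →] (((2 * 2) * (c + (- (- a)))) * 1)  →  ((2 * 2) * (c + (- (- a))))
3. [neg_neg →] (- (- a))  →  a;  cost 7 ≤ 7, done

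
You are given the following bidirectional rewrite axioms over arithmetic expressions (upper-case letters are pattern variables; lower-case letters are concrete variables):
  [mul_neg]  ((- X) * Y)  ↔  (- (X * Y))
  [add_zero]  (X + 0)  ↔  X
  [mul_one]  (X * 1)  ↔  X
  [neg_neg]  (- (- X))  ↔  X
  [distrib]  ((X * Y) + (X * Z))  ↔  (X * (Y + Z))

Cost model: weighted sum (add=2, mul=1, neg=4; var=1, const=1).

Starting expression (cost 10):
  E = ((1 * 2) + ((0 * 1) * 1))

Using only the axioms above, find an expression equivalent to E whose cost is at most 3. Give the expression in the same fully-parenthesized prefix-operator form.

(1) (0 * 1)  =[mul_one →]=  0    ⊢ ((1 * 2) + (0 * 1))
(2) (0 * 1)  =[mul_one →]=  0    ⊢ ((1 * 2) + 0)
(3) ((1 * 2) + 0)  =[add_zero →]=  (1 * 2)    ⊢ cost 3, within 3

(1 * 2)   [cost 3]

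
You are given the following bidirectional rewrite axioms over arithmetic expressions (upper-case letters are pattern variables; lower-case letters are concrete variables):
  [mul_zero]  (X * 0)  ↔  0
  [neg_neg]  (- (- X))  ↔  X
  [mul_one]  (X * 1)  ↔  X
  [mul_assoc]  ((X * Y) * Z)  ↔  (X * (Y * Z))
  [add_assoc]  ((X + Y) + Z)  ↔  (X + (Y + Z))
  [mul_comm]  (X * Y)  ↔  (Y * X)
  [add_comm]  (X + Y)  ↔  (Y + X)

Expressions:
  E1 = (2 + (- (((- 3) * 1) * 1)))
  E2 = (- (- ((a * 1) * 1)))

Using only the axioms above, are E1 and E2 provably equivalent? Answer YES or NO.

All listed rules preserve value, hence provable equivalence implies equal values everywhere; look for a separating assignment.
a=0 gives E1 ↦ 5, E2 ↦ 0; values differ ⇒ not provably equivalent.

NO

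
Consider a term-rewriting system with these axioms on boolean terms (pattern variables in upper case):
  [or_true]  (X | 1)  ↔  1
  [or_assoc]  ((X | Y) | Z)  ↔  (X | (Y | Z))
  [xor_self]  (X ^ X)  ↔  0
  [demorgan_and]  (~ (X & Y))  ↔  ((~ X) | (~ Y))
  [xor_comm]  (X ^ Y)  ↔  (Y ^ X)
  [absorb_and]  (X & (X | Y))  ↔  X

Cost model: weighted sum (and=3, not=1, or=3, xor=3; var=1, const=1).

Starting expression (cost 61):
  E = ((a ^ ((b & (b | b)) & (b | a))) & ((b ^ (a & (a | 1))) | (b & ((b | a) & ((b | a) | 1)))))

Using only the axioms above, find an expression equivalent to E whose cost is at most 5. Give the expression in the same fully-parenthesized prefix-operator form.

(a ^ b)   [cost 5]

1. [absorb_and →] ((b | a) & ((b | a) | 1))  →  (b | a);  E = ((a ^ ((b & (b | b)) & (b | a))) & ((b ^ (a & (a | 1))) | (b & (b | a))))
2. [absorb_and →] (b & (b | a))  →  b;  E = ((a ^ ((b & (b | b)) & (b | a))) & ((b ^ (a & (a | 1))) | b))
3. [absorb_and →] (a & (a | 1))  →  a;  E = ((a ^ ((b & (b | b)) & (b | a))) & ((b ^ a) | b))
4. [absorb_and →] (b & (b | b))  →  b;  E = ((a ^ (b & (b | a))) & ((b ^ a) | b))
5. [absorb_and →] (b & (b | a))  →  b;  E = ((a ^ b) & ((b ^ a) | b))
6. [xor_comm →] (b ^ a)  →  (a ^ b);  E = ((a ^ b) & ((a ^ b) | b))
7. [absorb_and →] ((a ^ b) & ((a ^ b) | b))  →  (a ^ b);  cost 5 ≤ 5, done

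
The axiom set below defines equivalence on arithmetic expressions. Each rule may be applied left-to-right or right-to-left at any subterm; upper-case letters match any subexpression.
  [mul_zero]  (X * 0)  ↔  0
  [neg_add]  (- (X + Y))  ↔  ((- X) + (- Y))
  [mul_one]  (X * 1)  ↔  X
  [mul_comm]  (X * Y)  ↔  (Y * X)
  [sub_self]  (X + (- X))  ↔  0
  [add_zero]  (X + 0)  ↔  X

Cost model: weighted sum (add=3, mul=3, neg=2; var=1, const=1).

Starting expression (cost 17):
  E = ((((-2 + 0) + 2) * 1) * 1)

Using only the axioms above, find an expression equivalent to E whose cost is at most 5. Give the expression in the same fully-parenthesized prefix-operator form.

(-2 + 2)   [cost 5]

step 1: add_zero (→) rewrites (-2 + 0) into -2, now (((-2 + 2) * 1) * 1)
step 2: mul_one (→) rewrites (((-2 + 2) * 1) * 1) into ((-2 + 2) * 1)
step 3: mul_one (→) rewrites ((-2 + 2) * 1) into (-2 + 2), reaching cost 5 (bound 5)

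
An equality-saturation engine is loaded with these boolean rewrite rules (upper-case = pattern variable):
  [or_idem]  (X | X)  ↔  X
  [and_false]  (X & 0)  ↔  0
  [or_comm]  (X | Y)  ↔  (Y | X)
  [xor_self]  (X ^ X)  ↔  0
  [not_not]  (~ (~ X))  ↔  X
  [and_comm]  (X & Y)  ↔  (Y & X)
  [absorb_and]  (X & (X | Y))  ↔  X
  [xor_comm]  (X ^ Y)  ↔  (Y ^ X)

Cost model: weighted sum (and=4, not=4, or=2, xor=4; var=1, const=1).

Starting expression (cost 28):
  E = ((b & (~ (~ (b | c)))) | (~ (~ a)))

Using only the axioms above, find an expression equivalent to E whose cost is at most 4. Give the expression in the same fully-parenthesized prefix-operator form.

(b | a)   [cost 4]

(1) (~ (~ (b | c)))  =[not_not →]=  (b | c)    ⊢ ((b & (b | c)) | (~ (~ a)))
(2) (~ (~ a))  =[not_not →]=  a    ⊢ ((b & (b | c)) | a)
(3) (b & (b | c))  =[absorb_and →]=  b    ⊢ cost 4, within 4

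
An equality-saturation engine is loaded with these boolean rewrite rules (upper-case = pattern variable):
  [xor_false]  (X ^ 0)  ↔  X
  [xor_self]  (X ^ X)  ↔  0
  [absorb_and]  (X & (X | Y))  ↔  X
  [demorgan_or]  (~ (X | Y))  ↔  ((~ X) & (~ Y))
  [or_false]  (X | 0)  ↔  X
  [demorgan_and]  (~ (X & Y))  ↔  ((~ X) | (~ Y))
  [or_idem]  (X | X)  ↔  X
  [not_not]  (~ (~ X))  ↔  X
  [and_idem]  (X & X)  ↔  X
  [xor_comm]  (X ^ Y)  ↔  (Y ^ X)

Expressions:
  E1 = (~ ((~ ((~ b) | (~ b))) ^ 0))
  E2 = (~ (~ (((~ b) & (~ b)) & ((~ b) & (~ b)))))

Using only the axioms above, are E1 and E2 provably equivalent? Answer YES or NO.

step 1: xor_false (→) rewrites ((~ ((~ b) | (~ b))) ^ 0) into (~ ((~ b) | (~ b))), now (~ (~ ((~ b) | (~ b))))
step 2: not_not (→) rewrites (~ (~ ((~ b) | (~ b)))) into ((~ b) | (~ b))
step 3: or_idem (→) rewrites ((~ b) | (~ b)) into (~ b)
step 4: not_not (←) rewrites (~ b) into (~ (~ (~ b)))
step 5: and_idem (←) rewrites (~ b) into ((~ b) & (~ b)), now (~ (~ ((~ b) & (~ b))))
step 6: and_idem (←) rewrites ((~ b) & (~ b)) into (((~ b) & (~ b)) & ((~ b) & (~ b))), which is E2

YES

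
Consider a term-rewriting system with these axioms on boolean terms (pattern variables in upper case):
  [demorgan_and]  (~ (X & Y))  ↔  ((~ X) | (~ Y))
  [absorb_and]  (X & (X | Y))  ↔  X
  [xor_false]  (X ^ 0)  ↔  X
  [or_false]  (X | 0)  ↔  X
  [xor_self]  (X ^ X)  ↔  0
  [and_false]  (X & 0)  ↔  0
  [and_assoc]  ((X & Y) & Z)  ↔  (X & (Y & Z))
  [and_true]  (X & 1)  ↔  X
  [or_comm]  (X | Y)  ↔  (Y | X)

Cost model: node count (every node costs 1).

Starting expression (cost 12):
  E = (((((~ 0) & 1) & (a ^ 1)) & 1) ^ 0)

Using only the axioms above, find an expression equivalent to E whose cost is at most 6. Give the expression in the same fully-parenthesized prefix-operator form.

(1) (((((~ 0) & 1) & (a ^ 1)) & 1) ^ 0)  =[xor_false →]=  ((((~ 0) & 1) & (a ^ 1)) & 1)
(2) ((~ 0) & 1)  =[and_true →]=  (~ 0)    ⊢ (((~ 0) & (a ^ 1)) & 1)
(3) (((~ 0) & (a ^ 1)) & 1)  =[and_true →]=  ((~ 0) & (a ^ 1))    ⊢ cost 6, within 6

((~ 0) & (a ^ 1))   [cost 6]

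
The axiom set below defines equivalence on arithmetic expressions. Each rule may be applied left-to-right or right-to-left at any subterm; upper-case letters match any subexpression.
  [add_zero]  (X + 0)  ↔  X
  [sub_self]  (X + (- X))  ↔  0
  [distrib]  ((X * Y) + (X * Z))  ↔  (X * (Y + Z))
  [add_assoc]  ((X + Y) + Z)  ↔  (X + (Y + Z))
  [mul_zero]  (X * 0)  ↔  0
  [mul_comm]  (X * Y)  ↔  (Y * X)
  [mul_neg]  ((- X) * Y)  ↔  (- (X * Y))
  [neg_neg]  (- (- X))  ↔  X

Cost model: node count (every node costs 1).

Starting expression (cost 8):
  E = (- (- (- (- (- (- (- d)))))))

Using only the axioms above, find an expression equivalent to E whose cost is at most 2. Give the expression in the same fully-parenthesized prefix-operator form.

(- d)   [cost 2]

1. [neg_neg →] (- (- (- (- d))))  →  (- (- d));  E = (- (- (- (- (- d)))))
2. [neg_neg →] (- (- (- (- (- d)))))  →  (- (- (- d)))
3. [neg_neg →] (- (- (- d)))  →  (- d);  cost 2 ≤ 2, done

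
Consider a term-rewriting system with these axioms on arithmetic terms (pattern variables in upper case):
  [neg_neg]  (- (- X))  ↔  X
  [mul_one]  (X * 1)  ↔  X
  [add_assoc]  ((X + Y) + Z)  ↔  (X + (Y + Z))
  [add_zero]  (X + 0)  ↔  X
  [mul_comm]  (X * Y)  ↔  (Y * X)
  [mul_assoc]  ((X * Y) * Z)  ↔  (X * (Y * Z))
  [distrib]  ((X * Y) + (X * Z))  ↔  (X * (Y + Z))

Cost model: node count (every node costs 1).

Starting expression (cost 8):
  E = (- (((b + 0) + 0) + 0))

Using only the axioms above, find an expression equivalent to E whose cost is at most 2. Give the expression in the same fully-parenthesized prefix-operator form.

(- b)   [cost 2]

step 1: add_zero (→) rewrites (((b + 0) + 0) + 0) into ((b + 0) + 0), now (- ((b + 0) + 0))
step 2: add_zero (→) rewrites ((b + 0) + 0) into (b + 0), now (- (b + 0))
step 3: add_zero (→) rewrites (b + 0) into b, reaching cost 2 (bound 2)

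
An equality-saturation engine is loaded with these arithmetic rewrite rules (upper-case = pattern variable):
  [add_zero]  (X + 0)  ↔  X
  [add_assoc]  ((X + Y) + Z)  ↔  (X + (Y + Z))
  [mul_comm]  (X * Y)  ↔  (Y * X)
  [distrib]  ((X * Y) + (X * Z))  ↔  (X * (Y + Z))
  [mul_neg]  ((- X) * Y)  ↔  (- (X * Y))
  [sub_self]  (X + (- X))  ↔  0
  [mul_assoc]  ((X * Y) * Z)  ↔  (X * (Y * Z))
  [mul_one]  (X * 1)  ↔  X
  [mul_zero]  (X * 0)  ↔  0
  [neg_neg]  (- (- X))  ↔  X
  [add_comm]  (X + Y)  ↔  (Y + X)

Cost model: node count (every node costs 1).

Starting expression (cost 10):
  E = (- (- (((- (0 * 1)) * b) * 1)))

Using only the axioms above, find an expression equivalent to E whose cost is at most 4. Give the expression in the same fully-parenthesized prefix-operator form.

((- 0) * b)   [cost 4]

step 1: mul_one (→) rewrites (0 * 1) into 0, now (- (- (((- 0) * b) * 1)))
step 2: mul_one (→) rewrites (((- 0) * b) * 1) into ((- 0) * b), now (- (- ((- 0) * b)))
step 3: neg_neg (→) rewrites (- (- ((- 0) * b))) into ((- 0) * b), reaching cost 4 (bound 4)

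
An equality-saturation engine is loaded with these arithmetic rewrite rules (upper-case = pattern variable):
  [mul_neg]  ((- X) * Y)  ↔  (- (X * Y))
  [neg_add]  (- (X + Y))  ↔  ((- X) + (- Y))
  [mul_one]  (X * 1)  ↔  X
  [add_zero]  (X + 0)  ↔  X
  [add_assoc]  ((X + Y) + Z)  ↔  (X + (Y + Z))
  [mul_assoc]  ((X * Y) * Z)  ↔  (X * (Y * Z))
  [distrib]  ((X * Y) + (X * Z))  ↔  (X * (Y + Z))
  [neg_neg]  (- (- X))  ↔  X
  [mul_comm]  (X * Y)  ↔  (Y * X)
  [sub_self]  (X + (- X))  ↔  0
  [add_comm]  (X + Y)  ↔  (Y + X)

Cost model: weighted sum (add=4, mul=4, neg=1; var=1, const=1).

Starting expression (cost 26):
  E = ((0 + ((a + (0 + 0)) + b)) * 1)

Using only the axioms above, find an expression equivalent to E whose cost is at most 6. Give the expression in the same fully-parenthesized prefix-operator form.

(1) (0 + 0)  =[add_zero →]=  0    ⊢ ((0 + ((a + 0) + b)) * 1)
(2) ((0 + ((a + 0) + b)) * 1)  =[mul_one →]=  (0 + ((a + 0) + b))
(3) (0 + ((a + 0) + b))  =[add_comm →]=  (((a + 0) + b) + 0)
(4) (a + 0)  =[add_zero →]=  a    ⊢ ((a + b) + 0)
(5) ((a + b) + 0)  =[add_zero →]=  (a + b)    ⊢ cost 6, within 6

(a + b)   [cost 6]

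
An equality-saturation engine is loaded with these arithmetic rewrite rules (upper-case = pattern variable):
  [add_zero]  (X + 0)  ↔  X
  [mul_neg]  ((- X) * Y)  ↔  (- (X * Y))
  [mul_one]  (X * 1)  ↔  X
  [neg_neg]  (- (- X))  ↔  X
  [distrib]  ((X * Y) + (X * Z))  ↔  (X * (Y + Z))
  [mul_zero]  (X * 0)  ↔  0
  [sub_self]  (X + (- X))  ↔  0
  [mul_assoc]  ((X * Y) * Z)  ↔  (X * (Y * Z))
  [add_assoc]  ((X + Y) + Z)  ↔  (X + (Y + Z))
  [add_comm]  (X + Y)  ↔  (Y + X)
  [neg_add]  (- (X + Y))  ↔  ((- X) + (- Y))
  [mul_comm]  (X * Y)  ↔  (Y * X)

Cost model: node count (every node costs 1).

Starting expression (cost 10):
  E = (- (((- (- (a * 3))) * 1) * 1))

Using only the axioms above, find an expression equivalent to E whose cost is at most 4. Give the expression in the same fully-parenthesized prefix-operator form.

(1) ((- (- (a * 3))) * 1)  =[mul_one →]=  (- (- (a * 3)))    ⊢ (- ((- (- (a * 3))) * 1))
(2) (- (- (a * 3)))  =[neg_neg →]=  (a * 3)    ⊢ (- ((a * 3) * 1))
(3) ((a * 3) * 1)  =[mul_one →]=  (a * 3)    ⊢ cost 4, within 4

(- (a * 3))   [cost 4]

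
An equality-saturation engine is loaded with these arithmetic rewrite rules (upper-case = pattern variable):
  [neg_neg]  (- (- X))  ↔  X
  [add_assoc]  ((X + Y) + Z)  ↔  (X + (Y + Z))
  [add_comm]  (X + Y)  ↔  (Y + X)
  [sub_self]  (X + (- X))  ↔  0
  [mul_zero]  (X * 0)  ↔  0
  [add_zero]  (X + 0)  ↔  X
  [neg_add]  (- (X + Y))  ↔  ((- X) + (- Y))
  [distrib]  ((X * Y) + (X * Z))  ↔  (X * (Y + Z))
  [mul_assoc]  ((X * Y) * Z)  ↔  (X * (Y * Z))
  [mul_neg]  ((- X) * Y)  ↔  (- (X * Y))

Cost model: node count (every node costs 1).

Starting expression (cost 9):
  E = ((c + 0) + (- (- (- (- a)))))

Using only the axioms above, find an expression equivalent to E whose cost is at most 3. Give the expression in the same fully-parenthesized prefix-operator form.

(c + a)   [cost 3]

(1) (- (- a))  =[neg_neg →]=  a    ⊢ ((c + 0) + (- (- a)))
(2) (- (- a))  =[neg_neg →]=  a    ⊢ ((c + 0) + a)
(3) (c + 0)  =[add_zero →]=  c    ⊢ cost 3, within 3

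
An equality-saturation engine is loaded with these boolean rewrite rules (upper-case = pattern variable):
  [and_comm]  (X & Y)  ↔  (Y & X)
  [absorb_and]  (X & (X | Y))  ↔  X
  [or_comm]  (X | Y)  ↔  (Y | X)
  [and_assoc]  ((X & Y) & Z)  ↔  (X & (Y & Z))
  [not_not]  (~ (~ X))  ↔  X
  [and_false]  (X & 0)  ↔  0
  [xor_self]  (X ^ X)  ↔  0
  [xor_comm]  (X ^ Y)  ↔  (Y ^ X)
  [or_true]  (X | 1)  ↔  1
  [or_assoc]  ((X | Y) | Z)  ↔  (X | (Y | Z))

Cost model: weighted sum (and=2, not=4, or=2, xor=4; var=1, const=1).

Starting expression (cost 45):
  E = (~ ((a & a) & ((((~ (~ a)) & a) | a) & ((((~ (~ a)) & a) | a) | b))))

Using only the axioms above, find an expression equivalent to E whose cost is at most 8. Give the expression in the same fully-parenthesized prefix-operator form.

1. [absorb_and →] ((((~ (~ a)) & a) | a) & ((((~ (~ a)) & a) | a) | b))  →  (((~ (~ a)) & a) | a);  E = (~ ((a & a) & (((~ (~ a)) & a) | a)))
2. [not_not →] (~ (~ a))  →  a;  E = (~ ((a & a) & ((a & a) | a)))
3. [absorb_and →] ((a & a) & ((a & a) | a))  →  (a & a);  cost 8 ≤ 8, done

(~ (a & a))   [cost 8]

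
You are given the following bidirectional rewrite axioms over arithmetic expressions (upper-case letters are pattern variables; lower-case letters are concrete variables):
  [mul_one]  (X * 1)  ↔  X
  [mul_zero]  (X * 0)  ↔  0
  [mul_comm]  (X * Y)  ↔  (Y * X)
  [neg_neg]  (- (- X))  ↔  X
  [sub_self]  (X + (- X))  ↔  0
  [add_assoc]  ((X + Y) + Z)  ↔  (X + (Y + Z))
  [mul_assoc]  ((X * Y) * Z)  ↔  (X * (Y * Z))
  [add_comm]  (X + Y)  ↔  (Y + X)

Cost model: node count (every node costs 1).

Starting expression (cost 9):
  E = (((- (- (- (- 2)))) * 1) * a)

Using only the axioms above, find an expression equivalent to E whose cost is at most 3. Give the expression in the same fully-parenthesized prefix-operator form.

(2 * a)   [cost 3]

1. [mul_one →] ((- (- (- (- 2)))) * 1)  →  (- (- (- (- 2))));  E = ((- (- (- (- 2)))) * a)
2. [neg_neg →] (- (- (- 2)))  →  (- 2);  E = ((- (- 2)) * a)
3. [neg_neg →] (- (- 2))  →  2;  cost 3 ≤ 3, done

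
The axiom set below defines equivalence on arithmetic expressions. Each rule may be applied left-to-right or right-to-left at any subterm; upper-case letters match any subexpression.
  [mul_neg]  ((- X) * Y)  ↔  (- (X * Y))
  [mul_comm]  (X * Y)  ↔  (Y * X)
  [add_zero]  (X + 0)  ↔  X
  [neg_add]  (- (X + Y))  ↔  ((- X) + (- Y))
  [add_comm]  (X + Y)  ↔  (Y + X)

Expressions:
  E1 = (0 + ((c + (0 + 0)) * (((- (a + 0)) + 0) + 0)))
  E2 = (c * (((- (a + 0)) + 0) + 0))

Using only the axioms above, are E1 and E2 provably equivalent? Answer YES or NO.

(1) (((- (a + 0)) + 0) + 0)  =[add_zero →]=  ((- (a + 0)) + 0)    ⊢ (0 + ((c + (0 + 0)) * ((- (a + 0)) + 0)))
(2) (a + 0)  =[add_zero →]=  a    ⊢ (0 + ((c + (0 + 0)) * ((- a) + 0)))
(3) (0 + 0)  =[add_zero →]=  0    ⊢ (0 + ((c + 0) * ((- a) + 0)))
(4) (0 + ((c + 0) * ((- a) + 0)))  =[add_comm →]=  (((c + 0) * ((- a) + 0)) + 0)
(5) ((- a) + 0)  =[add_zero →]=  (- a)    ⊢ (((c + 0) * (- a)) + 0)
(6) ((c + 0) * (- a))  =[mul_comm →]=  ((- a) * (c + 0))    ⊢ (((- a) * (c + 0)) + 0)
(7) (((- a) * (c + 0)) + 0)  =[add_zero →]=  ((- a) * (c + 0))
(8) (c + 0)  =[add_zero →]=  c    ⊢ ((- a) * c)
(9) ((- a) * c)  =[mul_comm →]=  (c * (- a))
(10) (- a)  =[add_zero ←]=  ((- a) + 0)    ⊢ (c * ((- a) + 0))
(11) a  =[add_zero ←]=  (a + 0)    ⊢ (c * ((- (a + 0)) + 0))
(12) ((- (a + 0)) + 0)  =[add_zero ←]=  (((- (a + 0)) + 0) + 0)    ⊢ E2

YES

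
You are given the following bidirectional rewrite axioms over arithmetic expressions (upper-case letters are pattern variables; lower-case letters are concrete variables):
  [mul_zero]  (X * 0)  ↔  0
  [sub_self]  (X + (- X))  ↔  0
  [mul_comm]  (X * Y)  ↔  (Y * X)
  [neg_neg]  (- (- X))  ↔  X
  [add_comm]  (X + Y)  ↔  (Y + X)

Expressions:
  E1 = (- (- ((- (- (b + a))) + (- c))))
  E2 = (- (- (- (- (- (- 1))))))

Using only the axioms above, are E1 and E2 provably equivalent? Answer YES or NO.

The axioms are sound identities: if E1 ↔* E2 then E1 and E2 evaluate identically under any assignment.
Under a=0, b=0, c=0: E1 evaluates to 0, E2 to 1. Distinct ⇒ no rewrite sequence connects them.

NO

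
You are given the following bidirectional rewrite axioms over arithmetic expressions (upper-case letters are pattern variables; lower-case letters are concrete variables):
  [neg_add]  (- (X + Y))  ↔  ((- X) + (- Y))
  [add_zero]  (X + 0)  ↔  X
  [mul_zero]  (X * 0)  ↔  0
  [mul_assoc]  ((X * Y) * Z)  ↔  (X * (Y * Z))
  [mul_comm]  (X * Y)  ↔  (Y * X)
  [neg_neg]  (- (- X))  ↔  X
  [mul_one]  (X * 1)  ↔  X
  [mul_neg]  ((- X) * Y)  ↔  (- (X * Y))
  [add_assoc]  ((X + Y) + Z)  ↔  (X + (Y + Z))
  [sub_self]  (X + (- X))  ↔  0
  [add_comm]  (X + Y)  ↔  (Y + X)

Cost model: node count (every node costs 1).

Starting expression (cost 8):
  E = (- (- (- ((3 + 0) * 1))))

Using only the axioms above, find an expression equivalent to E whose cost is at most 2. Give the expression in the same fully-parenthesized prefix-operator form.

(- 3)   [cost 2]

1. [add_zero →] (3 + 0)  →  3;  E = (- (- (- (3 * 1))))
2. [mul_one →] (3 * 1)  →  3;  E = (- (- (- 3)))
3. [neg_neg →] (- (- 3))  →  3;  cost 2 ≤ 2, done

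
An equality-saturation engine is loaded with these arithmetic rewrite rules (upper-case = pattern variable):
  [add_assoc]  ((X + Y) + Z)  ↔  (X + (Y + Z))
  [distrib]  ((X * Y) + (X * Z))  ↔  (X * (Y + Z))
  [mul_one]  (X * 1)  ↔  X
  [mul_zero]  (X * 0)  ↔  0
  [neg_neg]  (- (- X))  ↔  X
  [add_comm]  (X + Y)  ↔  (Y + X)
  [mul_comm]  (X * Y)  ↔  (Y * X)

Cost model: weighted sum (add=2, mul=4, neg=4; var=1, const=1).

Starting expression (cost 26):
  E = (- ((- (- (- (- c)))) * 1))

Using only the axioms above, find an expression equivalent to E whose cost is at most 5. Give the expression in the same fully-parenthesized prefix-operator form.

(1) ((- (- (- (- c)))) * 1)  =[mul_one →]=  (- (- (- (- c))))    ⊢ (- (- (- (- (- c)))))
(2) (- (- (- c)))  =[neg_neg →]=  (- c)    ⊢ (- (- (- c)))
(3) (- (- c))  =[neg_neg →]=  c    ⊢ cost 5, within 5

(- c)   [cost 5]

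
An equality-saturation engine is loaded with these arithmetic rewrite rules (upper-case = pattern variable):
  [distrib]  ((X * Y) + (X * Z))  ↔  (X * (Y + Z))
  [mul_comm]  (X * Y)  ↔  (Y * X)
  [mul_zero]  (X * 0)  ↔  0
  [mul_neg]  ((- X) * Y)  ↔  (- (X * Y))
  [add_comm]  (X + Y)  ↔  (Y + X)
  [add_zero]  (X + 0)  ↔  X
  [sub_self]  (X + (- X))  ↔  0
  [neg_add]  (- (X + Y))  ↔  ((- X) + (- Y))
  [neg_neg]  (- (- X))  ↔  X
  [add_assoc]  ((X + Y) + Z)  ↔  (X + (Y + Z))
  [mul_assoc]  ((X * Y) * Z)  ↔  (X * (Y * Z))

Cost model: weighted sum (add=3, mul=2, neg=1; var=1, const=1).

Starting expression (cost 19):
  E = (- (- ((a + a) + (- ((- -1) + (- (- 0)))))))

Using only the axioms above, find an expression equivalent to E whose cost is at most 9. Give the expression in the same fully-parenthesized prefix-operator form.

step 1: neg_neg (→) rewrites (- (- ((a + a) + (- ((- -1) + (- (- 0))))))) into ((a + a) + (- ((- -1) + (- (- 0)))))
step 2: neg_neg (→) rewrites (- (- 0)) into 0, now ((a + a) + (- ((- -1) + 0)))
step 3: add_zero (→) rewrites ((- -1) + 0) into (- -1), now ((a + a) + (- (- -1)))
step 4: neg_neg (→) rewrites (- (- -1)) into -1, reaching cost 9 (bound 9)

((a + a) + -1)   [cost 9]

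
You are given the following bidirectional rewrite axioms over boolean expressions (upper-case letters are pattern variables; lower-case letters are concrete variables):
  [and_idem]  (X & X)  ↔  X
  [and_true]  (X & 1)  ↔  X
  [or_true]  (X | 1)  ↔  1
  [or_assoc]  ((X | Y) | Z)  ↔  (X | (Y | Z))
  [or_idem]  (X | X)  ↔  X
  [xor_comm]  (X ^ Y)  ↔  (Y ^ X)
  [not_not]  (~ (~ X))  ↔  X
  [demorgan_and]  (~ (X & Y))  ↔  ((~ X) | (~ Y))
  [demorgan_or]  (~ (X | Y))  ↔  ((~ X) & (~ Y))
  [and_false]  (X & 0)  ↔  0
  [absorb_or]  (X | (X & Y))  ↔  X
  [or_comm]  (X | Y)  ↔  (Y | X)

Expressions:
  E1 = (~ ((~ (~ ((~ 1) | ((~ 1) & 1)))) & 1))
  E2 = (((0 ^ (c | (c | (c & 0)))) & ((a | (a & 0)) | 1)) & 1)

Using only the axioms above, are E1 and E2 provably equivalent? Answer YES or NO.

The axioms are sound identities: if E1 ↔* E2 then E1 and E2 evaluate identically under any assignment.
Under a=0, c=0: E1 evaluates to 1, E2 to 0. Distinct ⇒ no rewrite sequence connects them.

NO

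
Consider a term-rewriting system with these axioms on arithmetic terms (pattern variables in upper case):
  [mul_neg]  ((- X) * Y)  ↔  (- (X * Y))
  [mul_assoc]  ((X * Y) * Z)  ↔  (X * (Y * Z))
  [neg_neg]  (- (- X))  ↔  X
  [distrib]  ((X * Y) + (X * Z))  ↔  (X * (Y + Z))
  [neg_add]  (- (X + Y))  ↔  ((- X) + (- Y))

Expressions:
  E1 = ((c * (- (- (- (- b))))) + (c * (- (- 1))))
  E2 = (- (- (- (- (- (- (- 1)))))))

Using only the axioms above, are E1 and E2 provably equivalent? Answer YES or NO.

NO

All listed rules preserve value, hence provable equivalence implies equal values everywhere; look for a separating assignment.
b=0, c=0 gives E1 ↦ 0, E2 ↦ -1; values differ ⇒ not provably equivalent.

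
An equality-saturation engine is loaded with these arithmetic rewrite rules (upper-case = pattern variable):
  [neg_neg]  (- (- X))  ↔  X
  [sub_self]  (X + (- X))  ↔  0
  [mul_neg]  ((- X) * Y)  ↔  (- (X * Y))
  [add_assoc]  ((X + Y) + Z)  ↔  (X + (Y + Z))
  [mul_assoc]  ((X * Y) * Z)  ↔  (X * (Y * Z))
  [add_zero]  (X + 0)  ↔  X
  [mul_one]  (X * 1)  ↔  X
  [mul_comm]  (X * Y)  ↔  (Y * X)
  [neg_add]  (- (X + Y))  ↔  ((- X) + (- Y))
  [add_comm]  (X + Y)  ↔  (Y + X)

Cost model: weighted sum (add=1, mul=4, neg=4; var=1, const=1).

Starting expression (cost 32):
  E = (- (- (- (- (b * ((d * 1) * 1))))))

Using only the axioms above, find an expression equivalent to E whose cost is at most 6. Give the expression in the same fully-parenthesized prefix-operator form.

(b * d)   [cost 6]

(1) (- (- (- (- (b * ((d * 1) * 1))))))  =[neg_neg →]=  (- (- (b * ((d * 1) * 1))))
(2) ((d * 1) * 1)  =[mul_one →]=  (d * 1)    ⊢ (- (- (b * (d * 1))))
(3) (d * 1)  =[mul_one →]=  d    ⊢ (- (- (b * d)))
(4) (- (- (b * d)))  =[neg_neg →]=  (b * d)    ⊢ cost 6, within 6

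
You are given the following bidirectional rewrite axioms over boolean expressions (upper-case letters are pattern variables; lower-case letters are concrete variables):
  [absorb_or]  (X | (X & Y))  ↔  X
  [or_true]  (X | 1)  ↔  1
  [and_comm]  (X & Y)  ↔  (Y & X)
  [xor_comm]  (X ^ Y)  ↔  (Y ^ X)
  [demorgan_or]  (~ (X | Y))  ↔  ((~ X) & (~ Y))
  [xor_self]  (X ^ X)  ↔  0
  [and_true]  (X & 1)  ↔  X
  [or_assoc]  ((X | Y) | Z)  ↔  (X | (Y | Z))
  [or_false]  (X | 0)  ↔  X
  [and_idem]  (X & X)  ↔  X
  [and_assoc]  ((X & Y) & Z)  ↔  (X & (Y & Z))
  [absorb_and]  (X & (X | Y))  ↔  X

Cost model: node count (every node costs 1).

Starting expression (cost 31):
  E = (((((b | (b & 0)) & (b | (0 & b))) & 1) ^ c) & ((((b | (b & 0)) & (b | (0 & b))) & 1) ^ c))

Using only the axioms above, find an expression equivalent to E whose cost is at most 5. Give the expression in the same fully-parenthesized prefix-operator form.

((b & 1) ^ c)   [cost 5]

(1) (((((b | (b & 0)) & (b | (0 & b))) & 1) ^ c) & ((((b | (b & 0)) & (b | (0 & b))) & 1) ^ c))  =[and_idem →]=  ((((b | (b & 0)) & (b | (0 & b))) & 1) ^ c)
(2) (0 & b)  =[and_comm →]=  (b & 0)    ⊢ ((((b | (b & 0)) & (b | (b & 0))) & 1) ^ c)
(3) ((b | (b & 0)) & (b | (b & 0)))  =[and_idem →]=  (b | (b & 0))    ⊢ (((b | (b & 0)) & 1) ^ c)
(4) (b | (b & 0))  =[absorb_or →]=  b    ⊢ cost 5, within 5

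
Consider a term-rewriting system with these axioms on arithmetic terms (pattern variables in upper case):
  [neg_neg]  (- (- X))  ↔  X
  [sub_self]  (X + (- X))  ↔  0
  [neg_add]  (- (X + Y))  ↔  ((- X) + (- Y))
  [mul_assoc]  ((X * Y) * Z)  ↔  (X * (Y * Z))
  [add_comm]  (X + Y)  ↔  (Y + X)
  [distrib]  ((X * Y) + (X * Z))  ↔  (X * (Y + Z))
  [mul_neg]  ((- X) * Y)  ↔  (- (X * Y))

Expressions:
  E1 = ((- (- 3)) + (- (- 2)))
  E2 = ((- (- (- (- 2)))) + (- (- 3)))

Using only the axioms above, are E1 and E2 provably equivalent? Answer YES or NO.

(1) (- (- 3))  =[neg_neg →]=  3    ⊢ (3 + (- (- 2)))
(2) (3 + (- (- 2)))  =[add_comm →]=  ((- (- 2)) + 3)
(3) (- (- 2))  =[neg_neg →]=  2    ⊢ (2 + 3)
(4) 3  =[neg_neg ←]=  (- (- 3))    ⊢ (2 + (- (- 3)))
(5) 2  =[neg_neg ←]=  (- (- 2))    ⊢ ((- (- 2)) + (- (- 3)))
(6) (- (- 2))  =[neg_neg ←]=  (- (- (- (- 2))))    ⊢ E2

YES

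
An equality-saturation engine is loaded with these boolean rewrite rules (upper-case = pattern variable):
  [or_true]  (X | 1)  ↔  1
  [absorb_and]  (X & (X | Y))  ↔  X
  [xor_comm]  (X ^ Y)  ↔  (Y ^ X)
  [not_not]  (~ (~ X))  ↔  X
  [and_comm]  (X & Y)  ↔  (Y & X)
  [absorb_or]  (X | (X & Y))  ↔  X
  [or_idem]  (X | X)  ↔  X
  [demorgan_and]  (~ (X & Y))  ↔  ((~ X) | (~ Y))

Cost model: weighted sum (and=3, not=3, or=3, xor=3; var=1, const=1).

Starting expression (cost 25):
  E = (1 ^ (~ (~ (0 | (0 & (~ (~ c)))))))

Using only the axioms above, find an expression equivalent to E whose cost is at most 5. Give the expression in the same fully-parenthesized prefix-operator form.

(1 ^ 0)   [cost 5]

1. [not_not →] (~ (~ (0 | (0 & (~ (~ c))))))  →  (0 | (0 & (~ (~ c))));  E = (1 ^ (0 | (0 & (~ (~ c)))))
2. [not_not →] (~ (~ c))  →  c;  E = (1 ^ (0 | (0 & c)))
3. [absorb_or →] (0 | (0 & c))  →  0;  cost 5 ≤ 5, done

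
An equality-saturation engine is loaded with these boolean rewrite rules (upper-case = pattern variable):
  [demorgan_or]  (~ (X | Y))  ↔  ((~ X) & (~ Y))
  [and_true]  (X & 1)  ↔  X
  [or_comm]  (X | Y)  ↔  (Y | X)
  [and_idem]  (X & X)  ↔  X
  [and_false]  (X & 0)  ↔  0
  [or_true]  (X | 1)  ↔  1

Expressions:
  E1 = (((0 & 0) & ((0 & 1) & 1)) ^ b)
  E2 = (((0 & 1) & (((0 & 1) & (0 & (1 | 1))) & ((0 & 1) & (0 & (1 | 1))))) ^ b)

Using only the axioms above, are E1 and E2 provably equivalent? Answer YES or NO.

step 1: and_true (→) rewrites (0 & 1) into 0, now (((0 & 0) & (0 & 1)) ^ b)
step 2: and_false (→) rewrites (0 & 0) into 0, now ((0 & (0 & 1)) ^ b)
step 3: and_true (→) rewrites (0 & 1) into 0, now ((0 & 0) ^ b)
step 4: and_idem (→) rewrites (0 & 0) into 0, now (0 ^ b)
step 5: and_true (←) rewrites 0 into (0 & 1), now ((0 & 1) ^ b)
step 6: and_idem (←) rewrites (0 & 1) into ((0 & 1) & (0 & 1)), now (((0 & 1) & (0 & 1)) ^ b)
step 7: and_idem (←) rewrites (0 & 1) into ((0 & 1) & (0 & 1)), now (((0 & 1) & ((0 & 1) & (0 & 1))) ^ b)
step 8: or_true (←) rewrites 1 into (1 | 1), now (((0 & 1) & ((0 & 1) & (0 & (1 | 1)))) ^ b)
step 9: and_idem (←) rewrites ((0 & 1) & (0 & (1 | 1))) into (((0 & 1) & (0 & (1 | 1))) & ((0 & 1) & (0 & (1 | 1)))), which is E2

YES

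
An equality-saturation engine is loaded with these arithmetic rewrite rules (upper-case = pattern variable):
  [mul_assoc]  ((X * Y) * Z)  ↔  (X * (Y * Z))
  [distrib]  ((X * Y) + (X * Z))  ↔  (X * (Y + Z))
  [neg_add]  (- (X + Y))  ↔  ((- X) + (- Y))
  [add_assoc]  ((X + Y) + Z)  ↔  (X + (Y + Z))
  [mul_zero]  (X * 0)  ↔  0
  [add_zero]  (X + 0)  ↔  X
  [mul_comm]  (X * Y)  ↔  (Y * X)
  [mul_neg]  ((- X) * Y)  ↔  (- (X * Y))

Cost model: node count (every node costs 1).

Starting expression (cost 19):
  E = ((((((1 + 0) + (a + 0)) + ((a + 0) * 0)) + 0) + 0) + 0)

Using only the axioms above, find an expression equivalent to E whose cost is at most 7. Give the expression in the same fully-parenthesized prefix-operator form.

((1 + a) + (a * 0))   [cost 7]

1. [add_zero →] ((((1 + 0) + (a + 0)) + ((a + 0) * 0)) + 0)  →  (((1 + 0) + (a + 0)) + ((a + 0) * 0));  E = (((((1 + 0) + (a + 0)) + ((a + 0) * 0)) + 0) + 0)
2. [add_zero →] ((((1 + 0) + (a + 0)) + ((a + 0) * 0)) + 0)  →  (((1 + 0) + (a + 0)) + ((a + 0) * 0));  E = ((((1 + 0) + (a + 0)) + ((a + 0) * 0)) + 0)
3. [add_zero →] (1 + 0)  →  1;  E = (((1 + (a + 0)) + ((a + 0) * 0)) + 0)
4. [add_zero →] (a + 0)  →  a;  E = (((1 + a) + ((a + 0) * 0)) + 0)
5. [add_zero →] (a + 0)  →  a;  E = (((1 + a) + (a * 0)) + 0)
6. [add_zero →] (((1 + a) + (a * 0)) + 0)  →  ((1 + a) + (a * 0));  cost 7 ≤ 7, done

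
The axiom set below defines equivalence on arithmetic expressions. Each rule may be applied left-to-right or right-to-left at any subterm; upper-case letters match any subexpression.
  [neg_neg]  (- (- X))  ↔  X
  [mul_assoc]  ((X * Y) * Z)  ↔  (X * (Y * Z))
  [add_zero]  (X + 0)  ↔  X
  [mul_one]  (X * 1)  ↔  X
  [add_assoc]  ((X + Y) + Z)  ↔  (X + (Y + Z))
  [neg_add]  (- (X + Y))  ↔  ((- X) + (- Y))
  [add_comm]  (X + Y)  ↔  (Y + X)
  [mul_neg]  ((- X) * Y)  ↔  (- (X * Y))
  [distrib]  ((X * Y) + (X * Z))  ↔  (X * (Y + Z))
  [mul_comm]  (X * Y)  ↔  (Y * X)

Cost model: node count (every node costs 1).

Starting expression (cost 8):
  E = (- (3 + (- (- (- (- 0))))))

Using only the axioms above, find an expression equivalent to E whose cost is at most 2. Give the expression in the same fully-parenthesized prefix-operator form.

step 1: neg_neg (→) rewrites (- (- 0)) into 0, now (- (3 + (- (- 0))))
step 2: neg_neg (→) rewrites (- (- 0)) into 0, now (- (3 + 0))
step 3: add_zero (→) rewrites (3 + 0) into 3, reaching cost 2 (bound 2)

(- 3)   [cost 2]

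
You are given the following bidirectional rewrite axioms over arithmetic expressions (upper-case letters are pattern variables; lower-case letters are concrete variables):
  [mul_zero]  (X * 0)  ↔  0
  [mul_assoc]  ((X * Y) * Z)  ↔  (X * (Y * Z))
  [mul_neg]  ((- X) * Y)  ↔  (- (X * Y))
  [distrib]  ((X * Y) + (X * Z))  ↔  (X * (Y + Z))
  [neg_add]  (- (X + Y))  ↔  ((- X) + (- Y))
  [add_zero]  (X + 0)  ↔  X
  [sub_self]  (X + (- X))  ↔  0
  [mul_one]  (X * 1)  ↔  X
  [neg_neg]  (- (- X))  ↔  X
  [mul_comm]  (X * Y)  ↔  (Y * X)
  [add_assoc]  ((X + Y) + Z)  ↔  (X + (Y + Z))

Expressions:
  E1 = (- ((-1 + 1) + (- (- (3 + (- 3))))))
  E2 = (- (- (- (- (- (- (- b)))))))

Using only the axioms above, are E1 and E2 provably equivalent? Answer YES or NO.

All listed rules preserve value, hence provable equivalence implies equal values everywhere; look for a separating assignment.
b=1 gives E1 ↦ 0, E2 ↦ -1; values differ ⇒ not provably equivalent.

NO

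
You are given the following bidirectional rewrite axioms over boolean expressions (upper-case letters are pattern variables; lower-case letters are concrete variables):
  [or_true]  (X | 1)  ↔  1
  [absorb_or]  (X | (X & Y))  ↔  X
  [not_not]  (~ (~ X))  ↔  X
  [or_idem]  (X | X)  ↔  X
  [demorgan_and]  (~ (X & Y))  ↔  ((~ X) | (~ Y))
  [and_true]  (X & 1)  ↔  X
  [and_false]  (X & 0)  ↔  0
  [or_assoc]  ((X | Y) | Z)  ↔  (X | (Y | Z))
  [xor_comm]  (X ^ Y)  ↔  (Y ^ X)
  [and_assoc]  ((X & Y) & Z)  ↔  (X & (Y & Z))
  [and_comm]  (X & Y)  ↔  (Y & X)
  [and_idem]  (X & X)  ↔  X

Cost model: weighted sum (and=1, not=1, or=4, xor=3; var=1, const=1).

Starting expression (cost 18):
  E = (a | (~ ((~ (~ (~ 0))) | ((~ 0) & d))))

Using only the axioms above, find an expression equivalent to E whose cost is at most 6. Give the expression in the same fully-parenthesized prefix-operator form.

(a | 0)   [cost 6]

(1) (~ (~ 0))  =[not_not →]=  0    ⊢ (a | (~ ((~ 0) | ((~ 0) & d))))
(2) ((~ 0) | ((~ 0) & d))  =[absorb_or →]=  (~ 0)    ⊢ (a | (~ (~ 0)))
(3) (~ (~ 0))  =[not_not →]=  0    ⊢ cost 6, within 6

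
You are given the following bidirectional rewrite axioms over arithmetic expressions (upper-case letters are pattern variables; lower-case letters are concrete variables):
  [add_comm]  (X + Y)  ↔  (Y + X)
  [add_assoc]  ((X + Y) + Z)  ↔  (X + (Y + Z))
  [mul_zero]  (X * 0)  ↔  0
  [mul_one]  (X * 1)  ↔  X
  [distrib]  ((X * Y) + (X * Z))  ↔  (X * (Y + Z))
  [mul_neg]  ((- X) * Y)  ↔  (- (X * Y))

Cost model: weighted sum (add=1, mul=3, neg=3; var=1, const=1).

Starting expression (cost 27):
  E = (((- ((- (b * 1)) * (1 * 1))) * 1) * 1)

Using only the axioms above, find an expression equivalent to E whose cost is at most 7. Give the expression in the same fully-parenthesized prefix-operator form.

step 1: mul_one (→) rewrites (((- ((- (b * 1)) * (1 * 1))) * 1) * 1) into ((- ((- (b * 1)) * (1 * 1))) * 1)
step 2: mul_one (→) rewrites (1 * 1) into 1, now ((- ((- (b * 1)) * 1)) * 1)
step 3: mul_one (→) rewrites (b * 1) into b, now ((- ((- b) * 1)) * 1)
step 4: mul_one (→) rewrites ((- b) * 1) into (- b), now ((- (- b)) * 1)
step 5: mul_neg (→) rewrites ((- (- b)) * 1) into (- ((- b) * 1))
step 6: mul_one (→) rewrites ((- b) * 1) into (- b), reaching cost 7 (bound 7)

(- (- b))   [cost 7]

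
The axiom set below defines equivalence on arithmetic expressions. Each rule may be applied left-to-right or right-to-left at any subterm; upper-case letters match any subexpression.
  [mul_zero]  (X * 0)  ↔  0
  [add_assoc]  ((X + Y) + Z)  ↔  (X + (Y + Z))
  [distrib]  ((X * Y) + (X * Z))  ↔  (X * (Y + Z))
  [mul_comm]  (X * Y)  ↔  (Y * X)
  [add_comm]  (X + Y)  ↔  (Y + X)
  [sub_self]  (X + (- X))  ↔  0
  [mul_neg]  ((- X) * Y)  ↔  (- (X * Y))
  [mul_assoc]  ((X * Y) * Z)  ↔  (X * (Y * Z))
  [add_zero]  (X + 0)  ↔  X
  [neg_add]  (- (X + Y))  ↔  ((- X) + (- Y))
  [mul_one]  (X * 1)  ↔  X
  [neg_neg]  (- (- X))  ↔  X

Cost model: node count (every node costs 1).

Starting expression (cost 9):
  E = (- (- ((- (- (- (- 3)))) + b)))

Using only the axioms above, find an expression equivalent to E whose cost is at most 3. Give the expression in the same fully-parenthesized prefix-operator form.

(1) (- (- ((- (- (- (- 3)))) + b)))  =[neg_neg →]=  ((- (- (- (- 3)))) + b)
(2) (- (- 3))  =[neg_neg →]=  3    ⊢ ((- (- 3)) + b)
(3) (- (- 3))  =[neg_neg →]=  3    ⊢ cost 3, within 3

(3 + b)   [cost 3]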